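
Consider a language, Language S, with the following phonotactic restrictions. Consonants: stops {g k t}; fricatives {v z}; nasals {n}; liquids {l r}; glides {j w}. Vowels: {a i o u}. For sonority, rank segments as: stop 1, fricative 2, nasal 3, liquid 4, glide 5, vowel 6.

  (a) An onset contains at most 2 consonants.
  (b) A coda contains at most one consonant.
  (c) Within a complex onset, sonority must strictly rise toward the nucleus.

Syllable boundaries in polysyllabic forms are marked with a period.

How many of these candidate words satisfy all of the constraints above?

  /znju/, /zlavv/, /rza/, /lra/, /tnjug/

0

/znju/ — violates constraint (a): syllable 1 onset /znj/ has 3 consonants (> 2) → illicit
/zlavv/ — violates constraint (b): syllable 1 coda /vv/ has 2 consonants (> 1) → illicit
/rza/ — violates constraint (c): syllable 1 onset /rz/: /r/ (liquid, 4) → /z/ (fricative, 2) does not rise → illicit
/lra/ — violates constraint (c): syllable 1 onset /lr/: /l/ (liquid, 4) → /r/ (liquid, 4) does not rise → illicit
/tnjug/ — violates constraint (a): syllable 1 onset /tnj/ has 3 consonants (> 2) → illicit
No form is licit → 0.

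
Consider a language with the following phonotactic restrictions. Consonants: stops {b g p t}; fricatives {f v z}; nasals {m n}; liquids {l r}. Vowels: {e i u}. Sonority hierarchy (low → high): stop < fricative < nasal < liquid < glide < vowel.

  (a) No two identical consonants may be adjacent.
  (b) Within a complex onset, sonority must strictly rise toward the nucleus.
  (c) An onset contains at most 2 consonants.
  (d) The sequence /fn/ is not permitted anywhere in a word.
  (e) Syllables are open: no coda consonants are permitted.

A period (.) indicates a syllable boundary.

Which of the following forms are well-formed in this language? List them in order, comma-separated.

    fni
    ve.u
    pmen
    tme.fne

ve.u

fni — violates constraint (d): contains banned sequence /fn/ → ill-formed
ve.u — σ1 onset /v/, coda /∅/ ok; σ2 onset /∅/, coda /∅/ ok → well-formed
pmen — violates constraint (e): syllable 1 coda /n/ has 1 consonant (> 0) → ill-formed
tme.fne — violates constraint (d): contains banned sequence /fn/ → ill-formed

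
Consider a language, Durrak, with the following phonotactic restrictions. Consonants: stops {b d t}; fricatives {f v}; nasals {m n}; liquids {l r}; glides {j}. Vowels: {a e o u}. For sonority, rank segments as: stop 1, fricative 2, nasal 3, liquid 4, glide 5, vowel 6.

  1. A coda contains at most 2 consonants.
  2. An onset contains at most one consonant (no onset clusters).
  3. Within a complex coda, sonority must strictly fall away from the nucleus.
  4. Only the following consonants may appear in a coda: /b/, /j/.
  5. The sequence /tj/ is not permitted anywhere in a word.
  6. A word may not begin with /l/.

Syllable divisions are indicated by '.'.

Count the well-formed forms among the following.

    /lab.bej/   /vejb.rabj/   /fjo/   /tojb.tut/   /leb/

/lab.bej/ — violates constraint 6: word begins with /l/ → ill-formed
/vejb.rabj/ — violates constraint 3: syllable 2 coda /bj/: /b/ (stop, 1) → /j/ (glide, 5) does not fall → ill-formed
/fjo/ — violates constraint 2: syllable 1 onset /fj/ has 2 consonants (> 1) → ill-formed
/tojb.tut/ — violates constraint 4: syllable 2 coda contains /t/, which is not a licensed coda consonant → ill-formed
/leb/ — violates constraint 6: word begins with /l/ → ill-formed
No form is well-formed → 0.

0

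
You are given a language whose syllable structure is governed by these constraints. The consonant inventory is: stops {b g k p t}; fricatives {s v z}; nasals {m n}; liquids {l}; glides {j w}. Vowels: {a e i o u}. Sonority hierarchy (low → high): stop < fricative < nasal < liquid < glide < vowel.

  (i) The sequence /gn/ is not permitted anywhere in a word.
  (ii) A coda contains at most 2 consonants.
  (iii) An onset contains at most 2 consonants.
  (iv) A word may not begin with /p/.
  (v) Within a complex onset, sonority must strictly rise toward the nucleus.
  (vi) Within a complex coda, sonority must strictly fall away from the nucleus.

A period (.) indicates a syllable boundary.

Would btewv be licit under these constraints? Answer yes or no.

btewv — violates constraint (v): syllable 1 onset /bt/: /b/ (stop, 1) → /t/ (stop, 1) does not rise → illicit

no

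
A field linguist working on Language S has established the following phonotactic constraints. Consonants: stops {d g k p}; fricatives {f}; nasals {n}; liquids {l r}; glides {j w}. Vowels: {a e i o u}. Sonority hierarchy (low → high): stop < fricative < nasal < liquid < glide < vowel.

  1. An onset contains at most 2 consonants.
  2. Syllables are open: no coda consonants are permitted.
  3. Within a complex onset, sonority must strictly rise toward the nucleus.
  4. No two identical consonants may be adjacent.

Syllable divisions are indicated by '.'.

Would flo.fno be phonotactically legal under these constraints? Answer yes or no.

yes

flo.fno — σ1 onset /fl/ (2→4 rises), coda /∅/ ok; σ2 onset /fn/ (2→3 rises), coda /∅/ ok → phonotactically legal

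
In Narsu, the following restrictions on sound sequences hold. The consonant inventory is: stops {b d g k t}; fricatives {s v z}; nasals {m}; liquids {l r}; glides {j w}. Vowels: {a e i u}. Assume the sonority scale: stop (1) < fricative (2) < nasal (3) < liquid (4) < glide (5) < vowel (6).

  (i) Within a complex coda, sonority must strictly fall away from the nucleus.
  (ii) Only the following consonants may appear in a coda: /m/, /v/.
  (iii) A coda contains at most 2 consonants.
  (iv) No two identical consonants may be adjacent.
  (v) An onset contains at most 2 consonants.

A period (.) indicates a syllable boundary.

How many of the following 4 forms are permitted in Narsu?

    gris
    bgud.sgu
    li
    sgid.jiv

gris — violates constraint (ii): syllable 1 coda contains /s/, which is not a licensed coda consonant → not permitted
bgud.sgu — violates constraint (ii): syllable 1 coda contains /d/, which is not a licensed coda consonant → not permitted
li — σ1 onset /l/, coda /∅/ ok → permitted
sgid.jiv — violates constraint (ii): syllable 1 coda contains /d/, which is not a licensed coda consonant → not permitted
Permitted: li → 1.

1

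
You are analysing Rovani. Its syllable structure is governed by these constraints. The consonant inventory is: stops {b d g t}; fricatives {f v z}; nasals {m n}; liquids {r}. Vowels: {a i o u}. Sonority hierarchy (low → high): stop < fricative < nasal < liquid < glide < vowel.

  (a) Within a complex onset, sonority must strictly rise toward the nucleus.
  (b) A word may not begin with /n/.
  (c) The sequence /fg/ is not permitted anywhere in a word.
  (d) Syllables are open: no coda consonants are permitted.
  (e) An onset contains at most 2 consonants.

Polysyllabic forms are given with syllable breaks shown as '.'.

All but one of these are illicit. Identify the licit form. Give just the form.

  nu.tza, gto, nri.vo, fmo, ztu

fmo

nu.tza — violates constraint (b): word begins with /n/ → illicit
gto — violates constraint (a): syllable 1 onset /gt/: /g/ (stop, 1) → /t/ (stop, 1) does not rise → illicit
nri.vo — violates constraint (b): word begins with /n/ → illicit
fmo — σ1 onset /fm/ (2→3 rises), coda /∅/ ok → licit
ztu — violates constraint (a): syllable 1 onset /zt/: /z/ (fricative, 2) → /t/ (stop, 1) does not rise → illicit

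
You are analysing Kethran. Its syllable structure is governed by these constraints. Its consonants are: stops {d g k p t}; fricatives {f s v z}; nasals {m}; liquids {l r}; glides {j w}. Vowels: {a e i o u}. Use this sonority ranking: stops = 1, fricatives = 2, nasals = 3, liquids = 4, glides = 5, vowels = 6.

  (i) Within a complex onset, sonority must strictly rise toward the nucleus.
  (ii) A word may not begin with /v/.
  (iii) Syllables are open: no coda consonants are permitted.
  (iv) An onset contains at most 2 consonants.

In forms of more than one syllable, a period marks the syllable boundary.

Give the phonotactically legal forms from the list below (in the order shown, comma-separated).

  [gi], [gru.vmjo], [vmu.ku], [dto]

[gi] — σ1 onset /g/, coda /∅/ ok → phonotactically legal
[gru.vmjo] — violates constraint (iv): syllable 2 onset /vmj/ has 3 consonants (> 2) → phonotactically illegal
[vmu.ku] — violates constraint (ii): word begins with /v/ → phonotactically illegal
[dto] — violates constraint (i): syllable 1 onset /dt/: /d/ (stop, 1) → /t/ (stop, 1) does not rise → phonotactically illegal

[gi]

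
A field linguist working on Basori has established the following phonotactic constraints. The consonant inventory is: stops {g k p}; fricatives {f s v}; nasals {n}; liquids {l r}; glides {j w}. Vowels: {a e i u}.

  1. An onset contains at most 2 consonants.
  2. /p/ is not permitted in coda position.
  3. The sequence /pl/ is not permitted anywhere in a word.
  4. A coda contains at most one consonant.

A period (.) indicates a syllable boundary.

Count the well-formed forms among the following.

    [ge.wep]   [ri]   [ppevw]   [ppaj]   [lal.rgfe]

2

[ge.wep] — violates constraint 2: syllable 2 coda contains /p/ → ill-formed
[ri] — σ1 onset /r/, coda /∅/ ok → well-formed
[ppevw] — violates constraint 4: syllable 1 coda /vw/ has 2 consonants (> 1) → ill-formed
[ppaj] — σ1 onset /pp/ (2C), coda /j/ ok → well-formed
[lal.rgfe] — violates constraint 1: syllable 2 onset /rgf/ has 3 consonants (> 2) → ill-formed
Well-formed: [ri], [ppaj] → 2.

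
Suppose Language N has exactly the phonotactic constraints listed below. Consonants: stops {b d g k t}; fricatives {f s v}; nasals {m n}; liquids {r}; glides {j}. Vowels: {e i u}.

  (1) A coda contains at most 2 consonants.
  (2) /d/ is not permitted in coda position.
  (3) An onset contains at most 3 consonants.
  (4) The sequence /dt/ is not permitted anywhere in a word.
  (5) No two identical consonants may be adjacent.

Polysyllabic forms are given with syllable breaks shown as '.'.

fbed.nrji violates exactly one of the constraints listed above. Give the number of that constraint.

2

fbed.nrji: syllable 1 coda contains /d/.
This is a violation of constraint 2: "/d/ is not permitted in coda position."
The remaining constraints (1, 3, 4, 5) are satisfied.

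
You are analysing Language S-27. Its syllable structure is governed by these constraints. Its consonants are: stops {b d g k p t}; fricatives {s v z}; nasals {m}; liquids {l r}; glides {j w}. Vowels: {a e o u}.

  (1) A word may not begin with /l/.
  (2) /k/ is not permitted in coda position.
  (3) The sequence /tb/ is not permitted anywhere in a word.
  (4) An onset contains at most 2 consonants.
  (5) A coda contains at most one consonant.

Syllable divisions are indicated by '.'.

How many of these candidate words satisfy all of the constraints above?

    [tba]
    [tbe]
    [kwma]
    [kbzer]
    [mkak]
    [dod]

[tba] — violates constraint 3: contains banned sequence /tb/ → illicit
[tbe] — violates constraint 3: contains banned sequence /tb/ → illicit
[kwma] — violates constraint 4: syllable 1 onset /kwm/ has 3 consonants (> 2) → illicit
[kbzer] — violates constraint 4: syllable 1 onset /kbz/ has 3 consonants (> 2) → illicit
[mkak] — violates constraint 2: syllable 1 coda contains /k/ → illicit
[dod] — σ1 onset /d/, coda /d/ ok → licit
Licit: [dod] → 1.

1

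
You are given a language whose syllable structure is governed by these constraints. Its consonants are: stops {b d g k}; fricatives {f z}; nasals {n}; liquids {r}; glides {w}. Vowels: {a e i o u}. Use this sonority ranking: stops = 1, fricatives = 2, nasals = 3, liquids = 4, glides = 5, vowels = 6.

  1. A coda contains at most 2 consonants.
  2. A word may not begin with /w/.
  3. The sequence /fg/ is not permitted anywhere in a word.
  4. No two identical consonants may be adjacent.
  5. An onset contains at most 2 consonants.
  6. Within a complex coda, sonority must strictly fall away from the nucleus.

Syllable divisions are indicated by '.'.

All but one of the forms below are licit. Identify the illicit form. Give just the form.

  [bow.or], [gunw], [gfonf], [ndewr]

[bow.or] — σ1 onset /b/, coda /w/ ok; σ2 onset /∅/, coda /r/ ok → licit
[gunw] — violates constraint 6: syllable 1 coda /nw/: /n/ (nasal, 3) → /w/ (glide, 5) does not fall → illicit
[gfonf] — σ1 onset /gf/ (2C), coda /nf/ (3→2 falls) ok → licit
[ndewr] — σ1 onset /nd/ (2C), coda /wr/ (5→4 falls) ok → licit

[gunw]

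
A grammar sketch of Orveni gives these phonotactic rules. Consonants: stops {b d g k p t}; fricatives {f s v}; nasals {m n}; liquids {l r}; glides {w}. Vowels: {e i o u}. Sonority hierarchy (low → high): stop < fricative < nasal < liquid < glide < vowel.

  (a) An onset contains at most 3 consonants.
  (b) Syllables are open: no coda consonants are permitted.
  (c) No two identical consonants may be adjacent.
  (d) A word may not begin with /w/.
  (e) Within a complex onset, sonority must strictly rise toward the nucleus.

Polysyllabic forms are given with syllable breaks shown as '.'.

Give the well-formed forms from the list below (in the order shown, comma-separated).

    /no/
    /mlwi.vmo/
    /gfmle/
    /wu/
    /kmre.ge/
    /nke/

/no/ — σ1 onset /n/, coda /∅/ ok → well-formed
/mlwi.vmo/ — σ1 onset /mlw/ (3→4→5 rises), coda /∅/ ok; σ2 onset /vm/ (2→3 rises), coda /∅/ ok → well-formed
/gfmle/ — violates constraint (a): syllable 1 onset /gfml/ has 4 consonants (> 3) → ill-formed
/wu/ — violates constraint (d): word begins with /w/ → ill-formed
/kmre.ge/ — σ1 onset /kmr/ (1→3→4 rises), coda /∅/ ok; σ2 onset /g/, coda /∅/ ok → well-formed
/nke/ — violates constraint (e): syllable 1 onset /nk/: /n/ (nasal, 3) → /k/ (stop, 1) does not rise → ill-formed

/no/, /mlwi.vmo/, /kmre.ge/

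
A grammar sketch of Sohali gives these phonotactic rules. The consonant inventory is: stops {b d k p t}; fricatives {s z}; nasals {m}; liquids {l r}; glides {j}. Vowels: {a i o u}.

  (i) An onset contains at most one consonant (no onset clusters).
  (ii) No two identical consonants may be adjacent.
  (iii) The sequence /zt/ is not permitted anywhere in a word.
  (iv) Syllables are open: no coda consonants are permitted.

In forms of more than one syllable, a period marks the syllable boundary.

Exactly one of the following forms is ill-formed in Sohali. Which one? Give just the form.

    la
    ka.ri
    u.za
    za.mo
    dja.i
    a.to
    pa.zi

la — σ1 onset /l/, coda /∅/ ok → well-formed
ka.ri — σ1 onset /k/, coda /∅/ ok; σ2 onset /r/, coda /∅/ ok → well-formed
u.za — σ1 onset /∅/, coda /∅/ ok; σ2 onset /z/, coda /∅/ ok → well-formed
za.mo — σ1 onset /z/, coda /∅/ ok; σ2 onset /m/, coda /∅/ ok → well-formed
dja.i — violates constraint (i): syllable 1 onset /dj/ has 2 consonants (> 1) → ill-formed
a.to — σ1 onset /∅/, coda /∅/ ok; σ2 onset /t/, coda /∅/ ok → well-formed
pa.zi — σ1 onset /p/, coda /∅/ ok; σ2 onset /z/, coda /∅/ ok → well-formed

dja.i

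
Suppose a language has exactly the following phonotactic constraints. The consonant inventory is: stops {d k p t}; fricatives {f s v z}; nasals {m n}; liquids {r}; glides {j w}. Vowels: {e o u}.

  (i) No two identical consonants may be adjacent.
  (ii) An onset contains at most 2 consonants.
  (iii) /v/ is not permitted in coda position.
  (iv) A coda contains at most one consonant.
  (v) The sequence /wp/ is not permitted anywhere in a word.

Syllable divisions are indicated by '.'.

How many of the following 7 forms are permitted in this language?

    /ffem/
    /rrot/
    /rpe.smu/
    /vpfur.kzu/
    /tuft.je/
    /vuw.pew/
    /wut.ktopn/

/ffem/ — violates constraint (i): adjacent identical consonants /ff/ → not permitted
/rrot/ — violates constraint (i): adjacent identical consonants /rr/ → not permitted
/rpe.smu/ — σ1 onset /rp/ (2C), coda /∅/ ok; σ2 onset /sm/ (2C), coda /∅/ ok → permitted
/vpfur.kzu/ — violates constraint (ii): syllable 1 onset /vpf/ has 3 consonants (> 2) → not permitted
/tuft.je/ — violates constraint (iv): syllable 1 coda /ft/ has 2 consonants (> 1) → not permitted
/vuw.pew/ — violates constraint (v): contains banned sequence /wp/ → not permitted
/wut.ktopn/ — violates constraint (iv): syllable 2 coda /pn/ has 2 consonants (> 1) → not permitted
Permitted: /rpe.smu/ → 1.

1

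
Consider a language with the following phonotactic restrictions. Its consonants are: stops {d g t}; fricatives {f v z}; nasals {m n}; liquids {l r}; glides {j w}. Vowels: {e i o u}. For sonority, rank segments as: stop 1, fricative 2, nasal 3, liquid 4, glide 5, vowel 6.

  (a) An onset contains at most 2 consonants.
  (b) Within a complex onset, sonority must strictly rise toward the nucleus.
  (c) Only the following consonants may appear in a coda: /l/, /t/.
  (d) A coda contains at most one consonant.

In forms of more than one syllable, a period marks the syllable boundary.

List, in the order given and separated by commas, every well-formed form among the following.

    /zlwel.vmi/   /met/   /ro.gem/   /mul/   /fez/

/met/, /mul/

/zlwel.vmi/ — violates constraint (a): syllable 1 onset /zlw/ has 3 consonants (> 2) → ill-formed
/met/ — σ1 onset /m/, coda /t/ ok → well-formed
/ro.gem/ — violates constraint (c): syllable 2 coda contains /m/, which is not a licensed coda consonant → ill-formed
/mul/ — σ1 onset /m/, coda /l/ ok → well-formed
/fez/ — violates constraint (c): syllable 1 coda contains /z/, which is not a licensed coda consonant → ill-formed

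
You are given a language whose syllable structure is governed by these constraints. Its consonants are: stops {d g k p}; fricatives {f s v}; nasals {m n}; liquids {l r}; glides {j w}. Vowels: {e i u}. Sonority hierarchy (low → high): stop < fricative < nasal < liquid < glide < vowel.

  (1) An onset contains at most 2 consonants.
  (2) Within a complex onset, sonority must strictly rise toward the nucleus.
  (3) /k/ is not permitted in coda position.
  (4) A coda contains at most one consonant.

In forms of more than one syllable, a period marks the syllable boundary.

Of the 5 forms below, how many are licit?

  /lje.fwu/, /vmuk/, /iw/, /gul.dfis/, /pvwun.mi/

3

/lje.fwu/ — σ1 onset /lj/ (4→5 rises), coda /∅/ ok; σ2 onset /fw/ (2→5 rises), coda /∅/ ok → licit
/vmuk/ — violates constraint 3: syllable 1 coda contains /k/ → illicit
/iw/ — σ1 onset /∅/, coda /w/ ok → licit
/gul.dfis/ — σ1 onset /g/, coda /l/ ok; σ2 onset /df/ (1→2 rises), coda /s/ ok → licit
/pvwun.mi/ — violates constraint 1: syllable 1 onset /pvw/ has 3 consonants (> 2) → illicit
Licit: /lje.fwu/, /iw/, /gul.dfis/ → 3.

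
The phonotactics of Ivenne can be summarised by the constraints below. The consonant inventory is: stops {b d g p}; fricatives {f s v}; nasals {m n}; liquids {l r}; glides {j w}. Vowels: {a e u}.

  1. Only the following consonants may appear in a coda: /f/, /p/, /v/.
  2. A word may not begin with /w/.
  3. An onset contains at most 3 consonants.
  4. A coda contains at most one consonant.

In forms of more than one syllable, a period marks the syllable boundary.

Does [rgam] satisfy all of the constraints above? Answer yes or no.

[rgam] — violates constraint 1: syllable 1 coda contains /m/, which is not a licensed coda consonant → phonotactically illegal

no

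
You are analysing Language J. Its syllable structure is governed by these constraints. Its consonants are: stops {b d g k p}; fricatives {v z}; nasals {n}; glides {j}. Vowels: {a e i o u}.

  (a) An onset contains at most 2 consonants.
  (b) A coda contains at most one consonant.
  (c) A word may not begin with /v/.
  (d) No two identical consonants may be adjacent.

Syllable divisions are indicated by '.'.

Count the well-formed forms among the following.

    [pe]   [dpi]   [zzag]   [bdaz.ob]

[pe] — σ1 onset /p/, coda /∅/ ok → well-formed
[dpi] — σ1 onset /dp/ (2C), coda /∅/ ok → well-formed
[zzag] — violates constraint (d): adjacent identical consonants /zz/ → ill-formed
[bdaz.ob] — σ1 onset /bd/ (2C), coda /z/ ok; σ2 onset /∅/, coda /b/ ok → well-formed
Well-formed: [pe], [dpi], [bdaz.ob] → 3.

3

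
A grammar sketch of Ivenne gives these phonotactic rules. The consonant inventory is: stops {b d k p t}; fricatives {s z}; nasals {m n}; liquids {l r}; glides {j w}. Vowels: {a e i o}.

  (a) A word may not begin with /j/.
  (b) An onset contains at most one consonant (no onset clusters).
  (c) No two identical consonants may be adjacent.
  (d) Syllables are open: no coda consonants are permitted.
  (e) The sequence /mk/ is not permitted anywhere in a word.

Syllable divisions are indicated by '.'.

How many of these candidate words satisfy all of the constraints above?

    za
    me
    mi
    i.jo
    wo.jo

5

za — σ1 onset /z/, coda /∅/ ok → permitted
me — σ1 onset /m/, coda /∅/ ok → permitted
mi — σ1 onset /m/, coda /∅/ ok → permitted
i.jo — σ1 onset /∅/, coda /∅/ ok; σ2 onset /j/, coda /∅/ ok → permitted
wo.jo — σ1 onset /w/, coda /∅/ ok; σ2 onset /j/, coda /∅/ ok → permitted
Permitted: za, me, mi, i.jo, wo.jo → 5.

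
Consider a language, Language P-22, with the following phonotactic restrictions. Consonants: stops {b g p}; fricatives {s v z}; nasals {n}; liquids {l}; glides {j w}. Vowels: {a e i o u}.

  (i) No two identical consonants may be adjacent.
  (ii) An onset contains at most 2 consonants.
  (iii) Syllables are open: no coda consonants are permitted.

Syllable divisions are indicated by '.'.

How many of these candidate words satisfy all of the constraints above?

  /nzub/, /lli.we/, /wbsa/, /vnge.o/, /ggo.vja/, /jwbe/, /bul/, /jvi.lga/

/nzub/ — violates constraint (iii): syllable 1 coda /b/ has 1 consonant (> 0) → illicit
/lli.we/ — violates constraint (i): adjacent identical consonants /ll/ → illicit
/wbsa/ — violates constraint (ii): syllable 1 onset /wbs/ has 3 consonants (> 2) → illicit
/vnge.o/ — violates constraint (ii): syllable 1 onset /vng/ has 3 consonants (> 2) → illicit
/ggo.vja/ — violates constraint (i): adjacent identical consonants /gg/ → illicit
/jwbe/ — violates constraint (ii): syllable 1 onset /jwb/ has 3 consonants (> 2) → illicit
/bul/ — violates constraint (iii): syllable 1 coda /l/ has 1 consonant (> 0) → illicit
/jvi.lga/ — σ1 onset /jv/ (2C), coda /∅/ ok; σ2 onset /lg/ (2C), coda /∅/ ok → licit
Licit: /jvi.lga/ → 1.

1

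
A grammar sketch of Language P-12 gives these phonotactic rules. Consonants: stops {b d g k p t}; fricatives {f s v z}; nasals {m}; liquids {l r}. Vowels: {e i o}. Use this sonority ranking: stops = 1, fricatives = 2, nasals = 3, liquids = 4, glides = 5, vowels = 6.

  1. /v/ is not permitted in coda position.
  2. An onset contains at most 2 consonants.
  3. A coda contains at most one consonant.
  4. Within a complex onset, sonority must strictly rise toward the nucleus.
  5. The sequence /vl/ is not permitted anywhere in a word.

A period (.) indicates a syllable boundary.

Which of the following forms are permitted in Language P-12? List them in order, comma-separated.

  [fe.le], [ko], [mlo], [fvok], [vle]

[fe.le] — σ1 onset /f/, coda /∅/ ok; σ2 onset /l/, coda /∅/ ok → permitted
[ko] — σ1 onset /k/, coda /∅/ ok → permitted
[mlo] — σ1 onset /ml/ (3→4 rises), coda /∅/ ok → permitted
[fvok] — violates constraint 4: syllable 1 onset /fv/: /f/ (fricative, 2) → /v/ (fricative, 2) does not rise → not permitted
[vle] — violates constraint 5: contains banned sequence /vl/ → not permitted

[fe.le], [ko], [mlo]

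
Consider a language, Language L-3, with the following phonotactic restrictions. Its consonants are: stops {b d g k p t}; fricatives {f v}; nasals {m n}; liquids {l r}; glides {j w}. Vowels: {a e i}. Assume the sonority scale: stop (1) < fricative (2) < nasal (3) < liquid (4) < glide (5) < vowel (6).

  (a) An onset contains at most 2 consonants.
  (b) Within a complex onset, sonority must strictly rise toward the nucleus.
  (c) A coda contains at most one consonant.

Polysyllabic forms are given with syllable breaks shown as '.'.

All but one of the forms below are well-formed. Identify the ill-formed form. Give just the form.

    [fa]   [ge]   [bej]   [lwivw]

[fa] — σ1 onset /f/, coda /∅/ ok → well-formed
[ge] — σ1 onset /g/, coda /∅/ ok → well-formed
[bej] — σ1 onset /b/, coda /j/ ok → well-formed
[lwivw] — violates constraint (c): syllable 1 coda /vw/ has 2 consonants (> 1) → ill-formed

[lwivw]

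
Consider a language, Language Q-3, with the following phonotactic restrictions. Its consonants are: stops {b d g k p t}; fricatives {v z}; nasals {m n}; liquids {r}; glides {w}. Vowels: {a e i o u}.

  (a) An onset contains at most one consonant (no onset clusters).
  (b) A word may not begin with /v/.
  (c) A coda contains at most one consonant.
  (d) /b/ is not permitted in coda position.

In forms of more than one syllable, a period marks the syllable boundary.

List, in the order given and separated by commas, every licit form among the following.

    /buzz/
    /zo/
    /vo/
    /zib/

/zo/

/buzz/ — violates constraint (c): syllable 1 coda /zz/ has 2 consonants (> 1) → illicit
/zo/ — σ1 onset /z/, coda /∅/ ok → licit
/vo/ — violates constraint (b): word begins with /v/ → illicit
/zib/ — violates constraint (d): syllable 1 coda contains /b/ → illicit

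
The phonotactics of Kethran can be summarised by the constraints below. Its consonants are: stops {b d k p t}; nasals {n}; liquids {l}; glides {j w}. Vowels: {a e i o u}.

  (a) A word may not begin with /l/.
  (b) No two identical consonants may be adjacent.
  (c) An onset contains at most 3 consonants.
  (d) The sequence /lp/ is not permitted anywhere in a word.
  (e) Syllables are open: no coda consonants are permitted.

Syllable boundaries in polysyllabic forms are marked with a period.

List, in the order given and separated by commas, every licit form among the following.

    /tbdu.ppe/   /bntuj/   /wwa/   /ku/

/tbdu.ppe/ — violates constraint (b): adjacent identical consonants /pp/ → illicit
/bntuj/ — violates constraint (e): syllable 1 coda /j/ has 1 consonant (> 0) → illicit
/wwa/ — violates constraint (b): adjacent identical consonants /ww/ → illicit
/ku/ — σ1 onset /k/, coda /∅/ ok → licit

/ku/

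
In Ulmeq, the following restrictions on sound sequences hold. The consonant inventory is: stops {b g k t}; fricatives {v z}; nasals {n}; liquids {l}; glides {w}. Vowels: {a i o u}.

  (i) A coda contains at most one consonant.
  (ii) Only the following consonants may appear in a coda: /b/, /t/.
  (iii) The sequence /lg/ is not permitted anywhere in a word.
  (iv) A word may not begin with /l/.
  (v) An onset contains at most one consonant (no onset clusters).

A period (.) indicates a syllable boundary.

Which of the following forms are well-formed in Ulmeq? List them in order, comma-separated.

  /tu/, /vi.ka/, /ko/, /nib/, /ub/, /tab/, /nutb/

/tu/ — σ1 onset /t/, coda /∅/ ok → well-formed
/vi.ka/ — σ1 onset /v/, coda /∅/ ok; σ2 onset /k/, coda /∅/ ok → well-formed
/ko/ — σ1 onset /k/, coda /∅/ ok → well-formed
/nib/ — σ1 onset /n/, coda /b/ ok → well-formed
/ub/ — σ1 onset /∅/, coda /b/ ok → well-formed
/tab/ — σ1 onset /t/, coda /b/ ok → well-formed
/nutb/ — violates constraint (i): syllable 1 coda /tb/ has 2 consonants (> 1) → ill-formed

/tu/, /vi.ka/, /ko/, /nib/, /ub/, /tab/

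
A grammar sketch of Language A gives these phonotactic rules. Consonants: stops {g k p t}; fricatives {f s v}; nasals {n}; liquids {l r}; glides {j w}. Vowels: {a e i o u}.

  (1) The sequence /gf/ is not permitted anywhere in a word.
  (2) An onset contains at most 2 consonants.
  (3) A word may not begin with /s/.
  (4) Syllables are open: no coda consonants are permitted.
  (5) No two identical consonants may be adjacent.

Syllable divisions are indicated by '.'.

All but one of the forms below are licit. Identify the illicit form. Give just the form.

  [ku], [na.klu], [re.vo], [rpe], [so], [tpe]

[so]

[ku] — σ1 onset /k/, coda /∅/ ok → licit
[na.klu] — σ1 onset /n/, coda /∅/ ok; σ2 onset /kl/ (2C), coda /∅/ ok → licit
[re.vo] — σ1 onset /r/, coda /∅/ ok; σ2 onset /v/, coda /∅/ ok → licit
[rpe] — σ1 onset /rp/ (2C), coda /∅/ ok → licit
[so] — violates constraint 3: word begins with /s/ → illicit
[tpe] — σ1 onset /tp/ (2C), coda /∅/ ok → licit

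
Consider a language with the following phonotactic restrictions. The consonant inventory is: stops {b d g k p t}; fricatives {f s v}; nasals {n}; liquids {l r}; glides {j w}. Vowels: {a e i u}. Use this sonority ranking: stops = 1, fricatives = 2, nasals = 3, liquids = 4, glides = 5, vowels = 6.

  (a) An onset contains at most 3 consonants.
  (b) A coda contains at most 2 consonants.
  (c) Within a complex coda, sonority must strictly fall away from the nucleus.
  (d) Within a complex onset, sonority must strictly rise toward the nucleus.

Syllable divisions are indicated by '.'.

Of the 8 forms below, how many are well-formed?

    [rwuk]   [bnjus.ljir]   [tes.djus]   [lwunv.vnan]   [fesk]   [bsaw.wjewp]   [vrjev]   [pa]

7

[rwuk] — σ1 onset /rw/ (4→5 rises), coda /k/ ok → well-formed
[bnjus.ljir] — σ1 onset /bnj/ (1→3→5 rises), coda /s/ ok; σ2 onset /lj/ (4→5 rises), coda /r/ ok → well-formed
[tes.djus] — σ1 onset /t/, coda /s/ ok; σ2 onset /dj/ (1→5 rises), coda /s/ ok → well-formed
[lwunv.vnan] — σ1 onset /lw/ (4→5 rises), coda /nv/ (3→2 falls) ok; σ2 onset /vn/ (2→3 rises), coda /n/ ok → well-formed
[fesk] — σ1 onset /f/, coda /sk/ (2→1 falls) ok → well-formed
[bsaw.wjewp] — violates constraint (d): syllable 2 onset /wj/: /w/ (glide, 5) → /j/ (glide, 5) does not rise → ill-formed
[vrjev] — σ1 onset /vrj/ (2→4→5 rises), coda /v/ ok → well-formed
[pa] — σ1 onset /p/, coda /∅/ ok → well-formed
Well-formed: [rwuk], [bnjus.ljir], [tes.djus], [lwunv.vnan], [fesk], [vrjev], [pa] → 7.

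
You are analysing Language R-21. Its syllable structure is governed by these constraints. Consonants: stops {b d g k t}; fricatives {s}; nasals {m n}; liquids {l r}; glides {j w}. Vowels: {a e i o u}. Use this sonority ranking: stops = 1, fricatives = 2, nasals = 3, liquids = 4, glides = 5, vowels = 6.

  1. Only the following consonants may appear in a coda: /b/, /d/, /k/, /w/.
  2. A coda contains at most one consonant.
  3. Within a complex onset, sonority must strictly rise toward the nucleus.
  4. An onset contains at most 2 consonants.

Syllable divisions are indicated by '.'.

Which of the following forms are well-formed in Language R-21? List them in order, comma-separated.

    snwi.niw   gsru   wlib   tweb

snwi.niw — violates constraint 4: syllable 1 onset /snw/ has 3 consonants (> 2) → ill-formed
gsru — violates constraint 4: syllable 1 onset /gsr/ has 3 consonants (> 2) → ill-formed
wlib — violates constraint 3: syllable 1 onset /wl/: /w/ (glide, 5) → /l/ (liquid, 4) does not rise → ill-formed
tweb — σ1 onset /tw/ (1→5 rises), coda /b/ ok → well-formed

tweb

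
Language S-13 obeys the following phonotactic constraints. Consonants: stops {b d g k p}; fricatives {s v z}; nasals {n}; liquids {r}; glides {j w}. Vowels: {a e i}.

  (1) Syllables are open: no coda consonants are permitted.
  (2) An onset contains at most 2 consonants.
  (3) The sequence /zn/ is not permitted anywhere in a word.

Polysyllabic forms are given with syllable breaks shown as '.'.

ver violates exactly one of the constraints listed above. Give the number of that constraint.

ver: syllable 1 coda /r/ has 1 consonant (> 0).
This is a violation of constraint 1: "Syllables are open: no coda consonants are permitted."
The remaining constraints (2, 3) are satisfied.

1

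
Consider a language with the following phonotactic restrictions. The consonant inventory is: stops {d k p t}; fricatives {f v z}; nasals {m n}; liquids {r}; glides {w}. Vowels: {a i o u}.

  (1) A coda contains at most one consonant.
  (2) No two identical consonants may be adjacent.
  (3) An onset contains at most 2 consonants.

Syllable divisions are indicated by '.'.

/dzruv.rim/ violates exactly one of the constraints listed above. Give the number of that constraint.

/dzruv.rim/: syllable 1 onset /dzr/ has 3 consonants (> 2).
This is a violation of constraint 3: "An onset contains at most 2 consonants."
The remaining constraints (1, 2) are satisfied.

3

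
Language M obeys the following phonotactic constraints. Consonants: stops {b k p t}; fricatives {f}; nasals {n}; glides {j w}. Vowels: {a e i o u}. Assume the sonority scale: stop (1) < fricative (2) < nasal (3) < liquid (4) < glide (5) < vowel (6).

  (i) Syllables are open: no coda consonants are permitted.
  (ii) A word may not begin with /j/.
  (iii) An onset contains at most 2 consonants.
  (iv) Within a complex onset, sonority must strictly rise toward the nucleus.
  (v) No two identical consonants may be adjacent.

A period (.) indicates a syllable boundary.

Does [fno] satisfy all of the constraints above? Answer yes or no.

[fno] — σ1 onset /fn/ (2→3 rises), coda /∅/ ok → phonotactically legal

yes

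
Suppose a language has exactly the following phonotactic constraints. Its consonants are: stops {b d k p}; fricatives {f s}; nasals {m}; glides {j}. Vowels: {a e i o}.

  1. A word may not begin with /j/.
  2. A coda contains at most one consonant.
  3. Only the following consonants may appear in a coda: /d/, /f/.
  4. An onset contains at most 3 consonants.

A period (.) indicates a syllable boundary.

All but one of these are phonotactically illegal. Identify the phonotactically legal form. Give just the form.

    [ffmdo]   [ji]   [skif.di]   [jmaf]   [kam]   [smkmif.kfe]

[skif.di]

[ffmdo] — violates constraint 4: syllable 1 onset /ffmd/ has 4 consonants (> 3) → phonotactically illegal
[ji] — violates constraint 1: word begins with /j/ → phonotactically illegal
[skif.di] — σ1 onset /sk/ (2C), coda /f/ ok; σ2 onset /d/, coda /∅/ ok → phonotactically legal
[jmaf] — violates constraint 1: word begins with /j/ → phonotactically illegal
[kam] — violates constraint 3: syllable 1 coda contains /m/, which is not a licensed coda consonant → phonotactically illegal
[smkmif.kfe] — violates constraint 4: syllable 1 onset /smkm/ has 4 consonants (> 3) → phonotactically illegal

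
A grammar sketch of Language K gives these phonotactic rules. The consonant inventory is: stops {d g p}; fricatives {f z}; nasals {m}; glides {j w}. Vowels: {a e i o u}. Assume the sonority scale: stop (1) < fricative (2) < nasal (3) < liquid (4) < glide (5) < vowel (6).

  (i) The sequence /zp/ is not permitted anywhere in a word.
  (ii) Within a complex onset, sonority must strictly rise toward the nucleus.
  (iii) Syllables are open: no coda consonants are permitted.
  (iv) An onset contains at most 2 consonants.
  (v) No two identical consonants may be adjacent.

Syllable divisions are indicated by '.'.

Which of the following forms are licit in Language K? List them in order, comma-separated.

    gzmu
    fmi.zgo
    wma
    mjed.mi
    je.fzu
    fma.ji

gzmu — violates constraint (iv): syllable 1 onset /gzm/ has 3 consonants (> 2) → illicit
fmi.zgo — violates constraint (ii): syllable 2 onset /zg/: /z/ (fricative, 2) → /g/ (stop, 1) does not rise → illicit
wma — violates constraint (ii): syllable 1 onset /wm/: /w/ (glide, 5) → /m/ (nasal, 3) does not rise → illicit
mjed.mi — violates constraint (iii): syllable 1 coda /d/ has 1 consonant (> 0) → illicit
je.fzu — violates constraint (ii): syllable 2 onset /fz/: /f/ (fricative, 2) → /z/ (fricative, 2) does not rise → illicit
fma.ji — σ1 onset /fm/ (2→3 rises), coda /∅/ ok; σ2 onset /j/, coda /∅/ ok → licit

fma.ji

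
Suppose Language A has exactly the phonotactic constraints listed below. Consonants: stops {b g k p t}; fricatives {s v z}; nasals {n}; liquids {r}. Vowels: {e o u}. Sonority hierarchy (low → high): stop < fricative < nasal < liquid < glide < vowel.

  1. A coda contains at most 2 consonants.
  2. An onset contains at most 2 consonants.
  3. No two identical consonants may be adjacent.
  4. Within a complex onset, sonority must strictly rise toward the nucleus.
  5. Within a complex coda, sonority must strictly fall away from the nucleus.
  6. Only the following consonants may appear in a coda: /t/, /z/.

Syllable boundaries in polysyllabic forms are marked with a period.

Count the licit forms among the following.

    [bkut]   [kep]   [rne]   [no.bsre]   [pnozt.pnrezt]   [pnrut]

0

[bkut] — violates constraint 4: syllable 1 onset /bk/: /b/ (stop, 1) → /k/ (stop, 1) does not rise → illicit
[kep] — violates constraint 6: syllable 1 coda contains /p/, which is not a licensed coda consonant → illicit
[rne] — violates constraint 4: syllable 1 onset /rn/: /r/ (liquid, 4) → /n/ (nasal, 3) does not rise → illicit
[no.bsre] — violates constraint 2: syllable 2 onset /bsr/ has 3 consonants (> 2) → illicit
[pnozt.pnrezt] — violates constraint 2: syllable 2 onset /pnr/ has 3 consonants (> 2) → illicit
[pnrut] — violates constraint 2: syllable 1 onset /pnr/ has 3 consonants (> 2) → illicit
No form is licit → 0.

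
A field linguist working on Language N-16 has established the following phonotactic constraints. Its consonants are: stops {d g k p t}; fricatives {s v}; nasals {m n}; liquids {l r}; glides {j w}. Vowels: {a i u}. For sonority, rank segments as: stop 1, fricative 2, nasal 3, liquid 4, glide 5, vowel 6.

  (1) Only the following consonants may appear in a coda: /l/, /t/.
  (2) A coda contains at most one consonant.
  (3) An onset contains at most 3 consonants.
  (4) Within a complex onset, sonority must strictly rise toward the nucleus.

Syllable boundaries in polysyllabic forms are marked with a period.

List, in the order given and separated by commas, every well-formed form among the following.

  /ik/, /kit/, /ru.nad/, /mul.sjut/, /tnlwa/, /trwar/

/kit/, /mul.sjut/

/ik/ — violates constraint 1: syllable 1 coda contains /k/, which is not a licensed coda consonant → ill-formed
/kit/ — σ1 onset /k/, coda /t/ ok → well-formed
/ru.nad/ — violates constraint 1: syllable 2 coda contains /d/, which is not a licensed coda consonant → ill-formed
/mul.sjut/ — σ1 onset /m/, coda /l/ ok; σ2 onset /sj/ (2→5 rises), coda /t/ ok → well-formed
/tnlwa/ — violates constraint 3: syllable 1 onset /tnlw/ has 4 consonants (> 3) → ill-formed
/trwar/ — violates constraint 1: syllable 1 coda contains /r/, which is not a licensed coda consonant → ill-formed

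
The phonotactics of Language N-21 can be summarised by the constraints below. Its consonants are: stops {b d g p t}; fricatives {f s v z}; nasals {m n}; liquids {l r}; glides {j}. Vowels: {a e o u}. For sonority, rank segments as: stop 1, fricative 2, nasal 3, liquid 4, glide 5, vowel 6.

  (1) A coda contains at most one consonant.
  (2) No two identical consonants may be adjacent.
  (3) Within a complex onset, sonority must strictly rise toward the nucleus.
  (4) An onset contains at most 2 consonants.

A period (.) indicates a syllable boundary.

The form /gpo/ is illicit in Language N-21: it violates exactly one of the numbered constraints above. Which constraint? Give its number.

/gpo/: syllable 1 onset /gp/: /g/ (stop, 1) → /p/ (stop, 1) does not rise.
This is a violation of constraint 3: "Within a complex onset, sonority must strictly rise toward the nucleus."
The remaining constraints (1, 2, 4) are satisfied.

3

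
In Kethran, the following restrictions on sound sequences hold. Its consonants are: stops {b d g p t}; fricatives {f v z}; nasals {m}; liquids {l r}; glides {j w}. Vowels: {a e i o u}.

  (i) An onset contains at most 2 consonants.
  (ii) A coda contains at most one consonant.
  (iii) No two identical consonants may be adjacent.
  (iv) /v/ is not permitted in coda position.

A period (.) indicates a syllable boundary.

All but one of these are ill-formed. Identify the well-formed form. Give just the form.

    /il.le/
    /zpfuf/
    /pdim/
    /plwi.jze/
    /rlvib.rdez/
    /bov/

/il.le/ — violates constraint (iii): adjacent identical consonants /ll/ → ill-formed
/zpfuf/ — violates constraint (i): syllable 1 onset /zpf/ has 3 consonants (> 2) → ill-formed
/pdim/ — σ1 onset /pd/ (2C), coda /m/ ok → well-formed
/plwi.jze/ — violates constraint (i): syllable 1 onset /plw/ has 3 consonants (> 2) → ill-formed
/rlvib.rdez/ — violates constraint (i): syllable 1 onset /rlv/ has 3 consonants (> 2) → ill-formed
/bov/ — violates constraint (iv): syllable 1 coda contains /v/ → ill-formed

/pdim/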